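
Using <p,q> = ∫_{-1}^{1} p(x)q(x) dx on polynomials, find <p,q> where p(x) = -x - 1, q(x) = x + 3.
<p,q> = -20/3

Expand the product: p(x)·q(x) = -x^2 - 4*x - 3.
∫_{-1}^{1} of each monomial x^k gives [2/(k+1) if k even, 0 if k odd]. Integrating term-by-term (or equivalently evaluating the antiderivative F(x) = -x^3/3 - 2*x^2 - 3*x at the endpoints):
  F(1) − F(−1) = -16/3 − (4/3) = -20/3.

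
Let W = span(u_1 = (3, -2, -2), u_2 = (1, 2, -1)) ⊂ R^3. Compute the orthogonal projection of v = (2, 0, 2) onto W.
proj_W(v) = (34/101, -28/101, -22/101)

Set up U = [u_1 | ... | u_2] ∈ R^(3×2). The projector onto W = col(U) is P = U (U^T U)^(-1) U^T.
Compute U^T U =
  [17, 1]
  [1, 6],
and U^T v = (2, 0).
Solve U^T U · c = U^T v for the coefficients: c = (12/101, -2/101). The projection is proj_W(v) = U c.
Check: (v - proj_W(v)) · u_1 = 0  (should be 0).
Check: (v - proj_W(v)) · u_2 = 0  (should be 0).
Result: proj_W(v) = (34/101, -28/101, -22/101).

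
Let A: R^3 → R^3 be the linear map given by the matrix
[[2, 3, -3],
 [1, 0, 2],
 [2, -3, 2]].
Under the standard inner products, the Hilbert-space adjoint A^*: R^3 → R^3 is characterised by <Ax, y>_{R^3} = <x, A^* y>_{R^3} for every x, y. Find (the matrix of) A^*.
A^* = A^T =
[[2, 1, 2],
 [3, 0, -3],
 [-3, 2, 2]]

For real matrices with standard dot products, the defining identity <Ax, y> = <x, A^* y> gives (Ax)^T y = x^T (A^*) y, i.e. x^T A^T y = x^T (A^*) y. Since this holds for all x, y, we must have A^* = A^T. Therefore
A^* =
[[2, 1, 2],
 [3, 0, -3],
 [-3, 2, 2]].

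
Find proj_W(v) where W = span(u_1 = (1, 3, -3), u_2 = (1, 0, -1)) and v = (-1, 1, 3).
proj_W(v) = (-23/11, 3/11, 21/11)

Set up U = [u_1 | ... | u_2] ∈ R^(3×2). The projector onto W = col(U) is P = U (U^T U)^(-1) U^T.
Compute U^T U =
  [19, 4]
  [4, 2],
and U^T v = (-7, -4).
Solve U^T U · c = U^T v for the coefficients: c = (1/11, -24/11). The projection is proj_W(v) = U c.
Check: (v - proj_W(v)) · u_1 = 0  (should be 0).
Check: (v - proj_W(v)) · u_2 = 0  (should be 0).
Result: proj_W(v) = (-23/11, 3/11, 21/11).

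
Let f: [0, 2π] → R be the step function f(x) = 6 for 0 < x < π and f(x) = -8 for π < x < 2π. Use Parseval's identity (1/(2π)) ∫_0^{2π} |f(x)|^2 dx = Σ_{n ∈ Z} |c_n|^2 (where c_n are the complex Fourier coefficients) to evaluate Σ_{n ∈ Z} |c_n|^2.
Σ |c_n|^2 = 50

Parseval equates the L^2 energy of f (normalised by 1/(2π)) with the ℓ^2 sum of its Fourier coefficients: (1/(2π)) ∫_0^{2π} |f|^2 = Σ |c_n|^2.
Compute the left side: (1/(2π)) [∫_0^π 6^2 dx + ∫_π^{2π} (-8)^2 dx] = (1/(2π)) · (36π + 64π) = (36 + 64)/2 = 50.
So Σ_{n ∈ Z} |c_n|^2 = 50.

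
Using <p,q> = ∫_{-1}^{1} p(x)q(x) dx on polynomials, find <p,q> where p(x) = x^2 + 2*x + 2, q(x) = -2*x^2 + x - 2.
<p,q> = -172/15

Expand the product: p(x)·q(x) = -2*x^4 - 3*x^3 - 4*x^2 - 2*x - 4.
∫_{-1}^{1} of each monomial x^k gives [2/(k+1) if k even, 0 if k odd]. Integrating term-by-term (or equivalently evaluating the antiderivative F(x) = -2*x^5/5 - 3*x^4/4 - 4*x^3/3 - x^2 - 4*x at the endpoints):
  F(1) − F(−1) = -449/60 − (239/60) = -172/15.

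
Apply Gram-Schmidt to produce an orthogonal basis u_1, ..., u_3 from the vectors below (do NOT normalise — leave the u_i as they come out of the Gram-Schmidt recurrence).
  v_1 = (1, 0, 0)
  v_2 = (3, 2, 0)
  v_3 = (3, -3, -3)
Orthogonal basis:
  u_1 = (1, 0, 0)
  u_2 = (0, 2, 0)
  u_3 = (0, 0, -3)

Apply the Gram-Schmidt recurrence
  u_1 = v_1
  u_i = v_i − Σ_{j<i} ((v_i · u_j) / (u_j · u_j)) · u_j.

Step by step this gives:
  u_1 = (1, 0, 0)
  u_2 = (0, 2, 0)
  u_3 = (0, 0, -3)

Orthogonality check:
  u_2 · u_1 = 0 (should be 0)
  u_3 · u_1 = 0 (should be 0)
  u_3 · u_2 = 0 (should be 0)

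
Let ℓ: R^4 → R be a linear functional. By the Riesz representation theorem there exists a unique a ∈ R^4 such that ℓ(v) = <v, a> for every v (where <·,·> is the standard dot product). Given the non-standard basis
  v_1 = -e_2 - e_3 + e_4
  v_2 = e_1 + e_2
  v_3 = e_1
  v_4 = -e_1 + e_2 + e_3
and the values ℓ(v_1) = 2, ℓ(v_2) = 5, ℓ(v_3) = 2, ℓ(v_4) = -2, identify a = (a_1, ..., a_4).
a = (2, 3, -3, 2)

Write a = (a_1, ..., a_4) in the standard basis. For each basis vector v_i, ℓ(v_i) = <v_i, a> is a linear equation in the a_j's. Collect the n equations into a matrix system V a = ℓ, where row i of V is v_i (expressed in the standard basis). Since V is invertible (lower-triangular with 1s on the diagonal, up to permutation), solve by back-substitution:
  V =
[[0, -1, -1, 1],
 [1, 1, 0, 0],
 [1, 0, 0, 0],
 [-1, 1, 1, 0]]
  V a = (2, 5, 2, -2)
Solving gives a = (2, 3, -3, 2).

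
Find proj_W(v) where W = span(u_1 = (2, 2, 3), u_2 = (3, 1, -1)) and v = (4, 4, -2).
proj_W(v) = (404/81, 148/81, -98/81)

Set up U = [u_1 | ... | u_2] ∈ R^(3×2). The projector onto W = col(U) is P = U (U^T U)^(-1) U^T.
Compute U^T U =
  [17, 5]
  [5, 11],
and U^T v = (10, 18).
Solve U^T U · c = U^T v for the coefficients: c = (10/81, 128/81). The projection is proj_W(v) = U c.
Check: (v - proj_W(v)) · u_1 = 0  (should be 0).
Check: (v - proj_W(v)) · u_2 = 0  (should be 0).
Result: proj_W(v) = (404/81, 148/81, -98/81).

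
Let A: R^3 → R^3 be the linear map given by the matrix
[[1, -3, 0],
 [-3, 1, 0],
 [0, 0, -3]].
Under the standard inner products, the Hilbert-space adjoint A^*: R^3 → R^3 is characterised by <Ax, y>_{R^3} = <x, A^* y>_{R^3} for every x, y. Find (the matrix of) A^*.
A^* = A^T =
[[1, -3, 0],
 [-3, 1, 0],
 [0, 0, -3]]

For real matrices with standard dot products, the defining identity <Ax, y> = <x, A^* y> gives (Ax)^T y = x^T (A^*) y, i.e. x^T A^T y = x^T (A^*) y. Since this holds for all x, y, we must have A^* = A^T. Therefore
A^* =
[[1, -3, 0],
 [-3, 1, 0],
 [0, 0, -3]].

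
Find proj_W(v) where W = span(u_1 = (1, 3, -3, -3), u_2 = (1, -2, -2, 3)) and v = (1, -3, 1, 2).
proj_W(v) = (-23/220, -499/220, 31/44, 117/44)

Set up U = [u_1 | ... | u_2] ∈ R^(4×2). The projector onto W = col(U) is P = U (U^T U)^(-1) U^T.
Compute U^T U =
  [28, -8]
  [-8, 18],
and U^T v = (-17, 11).
Solve U^T U · c = U^T v for the coefficients: c = (-109/220, 43/110). The projection is proj_W(v) = U c.
Check: (v - proj_W(v)) · u_1 = 0  (should be 0).
Check: (v - proj_W(v)) · u_2 = 0  (should be 0).
Result: proj_W(v) = (-23/220, -499/220, 31/44, 117/44).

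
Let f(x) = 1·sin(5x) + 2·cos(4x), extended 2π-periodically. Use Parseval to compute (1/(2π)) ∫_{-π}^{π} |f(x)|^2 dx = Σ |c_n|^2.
Σ |c_n|^2 = 5/2

Expand |f|^2 and use orthogonality of {sin(nx), cos(mx)} on [-π, π]:
  ∫_{-π}^{π} sin(nx)^2 dx = π, ∫ cos(mx)^2 dx = π, and cross terms integrate to 0.
So ∫_{-π}^{π} f(x)^2 dx = 1^2 · π + 2^2 · π = (1 + 4)π.
Divide by 2π: (1 + 4)/2 = 5/2.
By Parseval, this equals Σ |c_n|^2.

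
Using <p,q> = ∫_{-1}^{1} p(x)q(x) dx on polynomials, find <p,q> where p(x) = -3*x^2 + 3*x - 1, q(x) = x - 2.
<p,q> = 10

Expand the product: p(x)·q(x) = -3*x^3 + 9*x^2 - 7*x + 2.
∫_{-1}^{1} of each monomial x^k gives [2/(k+1) if k even, 0 if k odd]. Integrating term-by-term (or equivalently evaluating the antiderivative F(x) = -3*x^4/4 + 3*x^3 - 7*x^2/2 + 2*x at the endpoints):
  F(1) − F(−1) = 3/4 − (-37/4) = 10.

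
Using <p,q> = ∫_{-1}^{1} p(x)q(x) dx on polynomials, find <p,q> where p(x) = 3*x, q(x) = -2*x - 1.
<p,q> = -4

Expand the product: p(x)·q(x) = -6*x^2 - 3*x.
∫_{-1}^{1} of each monomial x^k gives [2/(k+1) if k even, 0 if k odd]. Integrating term-by-term (or equivalently evaluating the antiderivative F(x) = -2*x^3 - 3*x^2/2 at the endpoints):
  F(1) − F(−1) = -7/2 − (1/2) = -4.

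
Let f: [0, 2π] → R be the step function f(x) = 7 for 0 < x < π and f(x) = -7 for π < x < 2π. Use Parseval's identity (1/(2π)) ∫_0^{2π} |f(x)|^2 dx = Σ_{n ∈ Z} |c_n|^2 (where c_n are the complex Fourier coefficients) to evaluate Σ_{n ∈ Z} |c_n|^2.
Σ |c_n|^2 = 49

Parseval equates the L^2 energy of f (normalised by 1/(2π)) with the ℓ^2 sum of its Fourier coefficients: (1/(2π)) ∫_0^{2π} |f|^2 = Σ |c_n|^2.
Compute the left side: (1/(2π)) [∫_0^π 7^2 dx + ∫_π^{2π} (-7)^2 dx] = (1/(2π)) · (49π + 49π) = (49 + 49)/2 = 49.
So Σ_{n ∈ Z} |c_n|^2 = 49.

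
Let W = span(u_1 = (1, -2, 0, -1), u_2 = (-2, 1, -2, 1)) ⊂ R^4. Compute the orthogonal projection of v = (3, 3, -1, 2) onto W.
proj_W(v) = (-1/5, 71/35, 38/35, 26/35)

Set up U = [u_1 | ... | u_2] ∈ R^(4×2). The projector onto W = col(U) is P = U (U^T U)^(-1) U^T.
Compute U^T U =
  [6, -5]
  [-5, 10],
and U^T v = (-5, 1).
Solve U^T U · c = U^T v for the coefficients: c = (-9/7, -19/35). The projection is proj_W(v) = U c.
Check: (v - proj_W(v)) · u_1 = 0  (should be 0).
Check: (v - proj_W(v)) · u_2 = 0  (should be 0).
Result: proj_W(v) = (-1/5, 71/35, 38/35, 26/35).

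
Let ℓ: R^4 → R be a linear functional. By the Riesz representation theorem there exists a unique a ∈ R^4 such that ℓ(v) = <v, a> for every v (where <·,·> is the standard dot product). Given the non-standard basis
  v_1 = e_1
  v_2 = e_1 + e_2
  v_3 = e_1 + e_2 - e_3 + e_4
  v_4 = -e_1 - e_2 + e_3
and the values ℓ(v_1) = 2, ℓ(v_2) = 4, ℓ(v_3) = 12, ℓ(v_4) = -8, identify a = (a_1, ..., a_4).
a = (2, 2, -4, 4)

Write a = (a_1, ..., a_4) in the standard basis. For each basis vector v_i, ℓ(v_i) = <v_i, a> is a linear equation in the a_j's. Collect the n equations into a matrix system V a = ℓ, where row i of V is v_i (expressed in the standard basis). Since V is invertible (lower-triangular with 1s on the diagonal, up to permutation), solve by back-substitution:
  V =
[[1, 0, 0, 0],
 [1, 1, 0, 0],
 [1, 1, -1, 1],
 [-1, -1, 1, 0]]
  V a = (2, 4, 12, -8)
Solving gives a = (2, 2, -4, 4).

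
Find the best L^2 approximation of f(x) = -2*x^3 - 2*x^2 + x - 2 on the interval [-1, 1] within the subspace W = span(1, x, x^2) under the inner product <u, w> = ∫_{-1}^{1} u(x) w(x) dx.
g(x) = -2*x^2 - x/5 - 2

The best approximation g ∈ W is the orthogonal projection of f onto W. Writing g = a_0 + a_1 x + a_2 x^2, the coefficients solve the normal equations G · a = b where
  G_{ij} = <φ_i, φ_j> and b_i = <f, φ_i>, with φ_0 = 1, φ_1 = x, φ_2 = x^2.
G =
  [2, 0, 2/3]
  [0, 2/3, 0]
  [2/3, 0, 2/5],
b = (-16/3, -2/15, -32/15).
Solving gives a_0 = -2, a_1 = -1/5, a_2 = -2, so
  g(x) = -2*x^2 - x/5 - 2.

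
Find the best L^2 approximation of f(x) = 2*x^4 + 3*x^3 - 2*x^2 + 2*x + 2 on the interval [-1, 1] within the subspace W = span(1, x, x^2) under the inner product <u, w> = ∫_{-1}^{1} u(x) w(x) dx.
g(x) = -2*x^2/7 + 19*x/5 + 64/35

The best approximation g ∈ W is the orthogonal projection of f onto W. Writing g = a_0 + a_1 x + a_2 x^2, the coefficients solve the normal equations G · a = b where
  G_{ij} = <φ_i, φ_j> and b_i = <f, φ_i>, with φ_0 = 1, φ_1 = x, φ_2 = x^2.
G =
  [2, 0, 2/3]
  [0, 2/3, 0]
  [2/3, 0, 2/5],
b = (52/15, 38/15, 116/105).
Solving gives a_0 = 64/35, a_1 = 19/5, a_2 = -2/7, so
  g(x) = -2*x^2/7 + 19*x/5 + 64/35.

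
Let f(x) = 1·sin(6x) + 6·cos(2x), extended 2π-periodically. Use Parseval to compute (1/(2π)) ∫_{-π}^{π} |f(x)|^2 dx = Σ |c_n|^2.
Σ |c_n|^2 = 37/2

Expand |f|^2 and use orthogonality of {sin(nx), cos(mx)} on [-π, π]:
  ∫_{-π}^{π} sin(nx)^2 dx = π, ∫ cos(mx)^2 dx = π, and cross terms integrate to 0.
So ∫_{-π}^{π} f(x)^2 dx = 1^2 · π + 6^2 · π = (1 + 36)π.
Divide by 2π: (1 + 36)/2 = 37/2.
By Parseval, this equals Σ |c_n|^2.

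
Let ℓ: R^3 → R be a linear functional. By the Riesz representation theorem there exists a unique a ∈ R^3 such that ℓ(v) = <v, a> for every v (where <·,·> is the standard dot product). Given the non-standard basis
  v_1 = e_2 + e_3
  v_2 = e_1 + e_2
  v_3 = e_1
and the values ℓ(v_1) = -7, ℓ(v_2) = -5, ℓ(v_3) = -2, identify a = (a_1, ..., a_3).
a = (-2, -3, -4)

Write a = (a_1, ..., a_3) in the standard basis. For each basis vector v_i, ℓ(v_i) = <v_i, a> is a linear equation in the a_j's. Collect the n equations into a matrix system V a = ℓ, where row i of V is v_i (expressed in the standard basis). Since V is invertible (lower-triangular with 1s on the diagonal, up to permutation), solve by back-substitution:
  V =
[[0, 1, 1],
 [1, 1, 0],
 [1, 0, 0]]
  V a = (-7, -5, -2)
Solving gives a = (-2, -3, -4).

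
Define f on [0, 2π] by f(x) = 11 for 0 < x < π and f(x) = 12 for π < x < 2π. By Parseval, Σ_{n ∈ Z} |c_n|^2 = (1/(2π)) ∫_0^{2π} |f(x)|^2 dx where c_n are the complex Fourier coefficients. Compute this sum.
Σ |c_n|^2 = 265/2

Parseval equates the L^2 energy of f (normalised by 1/(2π)) with the ℓ^2 sum of its Fourier coefficients: (1/(2π)) ∫_0^{2π} |f|^2 = Σ |c_n|^2.
Compute the left side: (1/(2π)) [∫_0^π 11^2 dx + ∫_π^{2π} 12^2 dx] = (1/(2π)) · (121π + 144π) = (121 + 144)/2 = 265/2.
So Σ_{n ∈ Z} |c_n|^2 = 265/2.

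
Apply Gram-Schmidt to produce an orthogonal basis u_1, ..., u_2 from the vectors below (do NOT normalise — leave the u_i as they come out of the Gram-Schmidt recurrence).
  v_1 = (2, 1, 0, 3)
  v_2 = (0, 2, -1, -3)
Orthogonal basis:
  u_1 = (2, 1, 0, 3)
  u_2 = (1, 5/2, -1, -3/2)

Apply the Gram-Schmidt recurrence
  u_1 = v_1
  u_i = v_i − Σ_{j<i} ((v_i · u_j) / (u_j · u_j)) · u_j.

Step by step this gives:
  u_1 = (2, 1, 0, 3)
  u_2 = (1, 5/2, -1, -3/2)

Orthogonality check:
  u_2 · u_1 = 0 (should be 0)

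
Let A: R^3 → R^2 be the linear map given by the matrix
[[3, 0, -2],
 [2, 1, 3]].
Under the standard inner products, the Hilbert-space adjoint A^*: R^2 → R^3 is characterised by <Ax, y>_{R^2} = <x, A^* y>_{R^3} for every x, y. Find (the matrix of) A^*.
A^* = A^T =
[[3, 2],
 [0, 1],
 [-2, 3]]

For real matrices with standard dot products, the defining identity <Ax, y> = <x, A^* y> gives (Ax)^T y = x^T (A^*) y, i.e. x^T A^T y = x^T (A^*) y. Since this holds for all x, y, we must have A^* = A^T. Therefore
A^* =
[[3, 2],
 [0, 1],
 [-2, 3]].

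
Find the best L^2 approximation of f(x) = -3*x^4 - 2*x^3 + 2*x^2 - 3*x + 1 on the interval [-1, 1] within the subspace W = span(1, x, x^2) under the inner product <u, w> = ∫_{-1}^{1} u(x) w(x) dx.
g(x) = -4*x^2/7 - 21*x/5 + 44/35

The best approximation g ∈ W is the orthogonal projection of f onto W. Writing g = a_0 + a_1 x + a_2 x^2, the coefficients solve the normal equations G · a = b where
  G_{ij} = <φ_i, φ_j> and b_i = <f, φ_i>, with φ_0 = 1, φ_1 = x, φ_2 = x^2.
G =
  [2, 0, 2/3]
  [0, 2/3, 0]
  [2/3, 0, 2/5],
b = (32/15, -14/5, 64/105).
Solving gives a_0 = 44/35, a_1 = -21/5, a_2 = -4/7, so
  g(x) = -4*x^2/7 - 21*x/5 + 44/35.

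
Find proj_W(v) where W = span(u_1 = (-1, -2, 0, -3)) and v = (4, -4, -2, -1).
proj_W(v) = (-1/2, -1, 0, -3/2)

Set up U = [u_1 | ... | u_1] ∈ R^(4×1). The projector onto W = col(U) is P = U (U^T U)^(-1) U^T.
Compute U^T U =
  [14],
and U^T v = (7).
Solve U^T U · c = U^T v for the coefficients: c = (1/2). The projection is proj_W(v) = U c.
Check: (v - proj_W(v)) · u_1 = 0  (should be 0).
Result: proj_W(v) = (-1/2, -1, 0, -3/2).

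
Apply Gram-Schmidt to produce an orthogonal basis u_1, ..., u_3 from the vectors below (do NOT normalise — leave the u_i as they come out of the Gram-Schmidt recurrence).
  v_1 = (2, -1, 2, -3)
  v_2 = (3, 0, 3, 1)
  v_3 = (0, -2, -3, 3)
Orthogonal basis:
  u_1 = (2, -1, 2, -3)
  u_2 = (2, 1/2, 2, 5/2)
  u_3 = (359/261, -715/261, -424/261, 65/87)

Apply the Gram-Schmidt recurrence
  u_1 = v_1
  u_i = v_i − Σ_{j<i} ((v_i · u_j) / (u_j · u_j)) · u_j.

Step by step this gives:
  u_1 = (2, -1, 2, -3)
  u_2 = (2, 1/2, 2, 5/2)
  u_3 = (359/261, -715/261, -424/261, 65/87)

Orthogonality check:
  u_2 · u_1 = 0 (should be 0)
  u_3 · u_1 = 0 (should be 0)
  u_3 · u_2 = 0 (should be 0)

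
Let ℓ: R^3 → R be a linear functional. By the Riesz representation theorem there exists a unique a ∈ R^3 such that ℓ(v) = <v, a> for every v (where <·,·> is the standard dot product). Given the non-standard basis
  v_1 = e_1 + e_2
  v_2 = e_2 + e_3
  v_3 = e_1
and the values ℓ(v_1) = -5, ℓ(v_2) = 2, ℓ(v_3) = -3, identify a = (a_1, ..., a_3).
a = (-3, -2, 4)

Write a = (a_1, ..., a_3) in the standard basis. For each basis vector v_i, ℓ(v_i) = <v_i, a> is a linear equation in the a_j's. Collect the n equations into a matrix system V a = ℓ, where row i of V is v_i (expressed in the standard basis). Since V is invertible (lower-triangular with 1s on the diagonal, up to permutation), solve by back-substitution:
  V =
[[1, 1, 0],
 [0, 1, 1],
 [1, 0, 0]]
  V a = (-5, 2, -3)
Solving gives a = (-3, -2, 4).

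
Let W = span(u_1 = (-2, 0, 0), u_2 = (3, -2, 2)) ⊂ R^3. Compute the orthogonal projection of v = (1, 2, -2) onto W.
proj_W(v) = (1, 2, -2)

Set up U = [u_1 | ... | u_2] ∈ R^(3×2). The projector onto W = col(U) is P = U (U^T U)^(-1) U^T.
Compute U^T U =
  [4, -6]
  [-6, 17],
and U^T v = (-2, -5).
Solve U^T U · c = U^T v for the coefficients: c = (-2, -1). The projection is proj_W(v) = U c.
Check: (v - proj_W(v)) · u_1 = 0  (should be 0).
Check: (v - proj_W(v)) · u_2 = 0  (should be 0).
Result: proj_W(v) = (1, 2, -2).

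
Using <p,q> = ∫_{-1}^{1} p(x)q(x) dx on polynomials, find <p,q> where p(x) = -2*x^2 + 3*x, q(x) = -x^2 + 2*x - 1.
<p,q> = 92/15

Expand the product: p(x)·q(x) = 2*x^4 - 7*x^3 + 8*x^2 - 3*x.
∫_{-1}^{1} of each monomial x^k gives [2/(k+1) if k even, 0 if k odd]. Integrating term-by-term (or equivalently evaluating the antiderivative F(x) = 2*x^5/5 - 7*x^4/4 + 8*x^3/3 - 3*x^2/2 at the endpoints):
  F(1) − F(−1) = -11/60 − (-379/60) = 92/15.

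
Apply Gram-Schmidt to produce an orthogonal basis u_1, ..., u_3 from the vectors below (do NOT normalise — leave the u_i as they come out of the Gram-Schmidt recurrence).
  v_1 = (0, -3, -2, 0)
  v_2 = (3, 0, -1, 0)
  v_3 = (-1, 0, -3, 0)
Orthogonal basis:
  u_1 = (0, -3, -2, 0)
  u_2 = (3, 6/13, -9/13, 0)
  u_3 = (-5/7, 10/7, -15/7, 0)

Apply the Gram-Schmidt recurrence
  u_1 = v_1
  u_i = v_i − Σ_{j<i} ((v_i · u_j) / (u_j · u_j)) · u_j.

Step by step this gives:
  u_1 = (0, -3, -2, 0)
  u_2 = (3, 6/13, -9/13, 0)
  u_3 = (-5/7, 10/7, -15/7, 0)

Orthogonality check:
  u_2 · u_1 = 0 (should be 0)
  u_3 · u_1 = 0 (should be 0)
  u_3 · u_2 = 0 (should be 0)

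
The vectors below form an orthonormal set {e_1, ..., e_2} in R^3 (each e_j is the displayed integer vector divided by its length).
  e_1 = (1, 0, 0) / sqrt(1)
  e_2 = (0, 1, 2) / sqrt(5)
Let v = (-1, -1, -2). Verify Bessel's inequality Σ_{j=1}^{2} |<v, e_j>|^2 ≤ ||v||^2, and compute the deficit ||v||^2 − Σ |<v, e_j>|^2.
Σ |<v, e_j>|^2 = 6; ||v||^2 = 6; deficit = 0

Write each e_j = u_j / sqrt(<u_j, u_j>) where u_j is the displayed integer vector. Then <v, e_j> = <v, u_j> / sqrt(<u_j, u_j>), so |<v, e_j>|^2 = <v, u_j>^2 / <u_j, u_j>.
Coefficients: <v, e_1> = -1/sqrt(1), <v, e_2> = -5/sqrt(5).
Square and sum: Σ |<v, e_j>|^2 = 6.
Compute ||v||^2 = v·v = 6.
Deficit = 6 − 6 = 0 ≥ 0, confirming Bessel's inequality. (The deficit equals ||v − Σ <v,e_j> e_j||^2, the squared distance from v to span{e_j}.)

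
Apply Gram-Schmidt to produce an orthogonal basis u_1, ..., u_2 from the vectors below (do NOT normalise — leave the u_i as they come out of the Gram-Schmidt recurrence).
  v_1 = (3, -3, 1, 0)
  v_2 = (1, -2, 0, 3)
Orthogonal basis:
  u_1 = (3, -3, 1, 0)
  u_2 = (-8/19, -11/19, -9/19, 3)

Apply the Gram-Schmidt recurrence
  u_1 = v_1
  u_i = v_i − Σ_{j<i} ((v_i · u_j) / (u_j · u_j)) · u_j.

Step by step this gives:
  u_1 = (3, -3, 1, 0)
  u_2 = (-8/19, -11/19, -9/19, 3)

Orthogonality check:
  u_2 · u_1 = 0 (should be 0)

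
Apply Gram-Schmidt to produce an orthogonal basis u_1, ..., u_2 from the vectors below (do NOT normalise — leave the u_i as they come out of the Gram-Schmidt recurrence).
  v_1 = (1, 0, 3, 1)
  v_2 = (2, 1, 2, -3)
Orthogonal basis:
  u_1 = (1, 0, 3, 1)
  u_2 = (17/11, 1, 7/11, -38/11)

Apply the Gram-Schmidt recurrence
  u_1 = v_1
  u_i = v_i − Σ_{j<i} ((v_i · u_j) / (u_j · u_j)) · u_j.

Step by step this gives:
  u_1 = (1, 0, 3, 1)
  u_2 = (17/11, 1, 7/11, -38/11)

Orthogonality check:
  u_2 · u_1 = 0 (should be 0)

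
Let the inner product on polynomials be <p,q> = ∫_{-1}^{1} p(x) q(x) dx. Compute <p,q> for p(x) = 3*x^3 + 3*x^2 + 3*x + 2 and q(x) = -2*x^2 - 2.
<p,q> = -256/15

Expand the product: p(x)·q(x) = -6*x^5 - 6*x^4 - 12*x^3 - 10*x^2 - 6*x - 4.
∫_{-1}^{1} of each monomial x^k gives [2/(k+1) if k even, 0 if k odd]. Integrating term-by-term (or equivalently evaluating the antiderivative F(x) = -x^6 - 6*x^5/5 - 3*x^4 - 10*x^3/3 - 3*x^2 - 4*x at the endpoints):
  F(1) − F(−1) = -233/15 − (23/15) = -256/15.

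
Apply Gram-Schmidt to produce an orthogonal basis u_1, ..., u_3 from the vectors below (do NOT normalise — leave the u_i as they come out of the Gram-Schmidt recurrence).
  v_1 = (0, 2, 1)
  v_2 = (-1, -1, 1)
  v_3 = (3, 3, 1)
Orthogonal basis:
  u_1 = (0, 2, 1)
  u_2 = (-1, -3/5, 6/5)
  u_3 = (12/7, -4/7, 8/7)

Apply the Gram-Schmidt recurrence
  u_1 = v_1
  u_i = v_i − Σ_{j<i} ((v_i · u_j) / (u_j · u_j)) · u_j.

Step by step this gives:
  u_1 = (0, 2, 1)
  u_2 = (-1, -3/5, 6/5)
  u_3 = (12/7, -4/7, 8/7)

Orthogonality check:
  u_2 · u_1 = 0 (should be 0)
  u_3 · u_1 = 0 (should be 0)
  u_3 · u_2 = 0 (should be 0)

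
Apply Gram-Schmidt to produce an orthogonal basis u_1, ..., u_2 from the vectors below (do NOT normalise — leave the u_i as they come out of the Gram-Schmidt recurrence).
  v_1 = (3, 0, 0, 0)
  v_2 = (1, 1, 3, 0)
Orthogonal basis:
  u_1 = (3, 0, 0, 0)
  u_2 = (0, 1, 3, 0)

Apply the Gram-Schmidt recurrence
  u_1 = v_1
  u_i = v_i − Σ_{j<i} ((v_i · u_j) / (u_j · u_j)) · u_j.

Step by step this gives:
  u_1 = (3, 0, 0, 0)
  u_2 = (0, 1, 3, 0)

Orthogonality check:
  u_2 · u_1 = 0 (should be 0)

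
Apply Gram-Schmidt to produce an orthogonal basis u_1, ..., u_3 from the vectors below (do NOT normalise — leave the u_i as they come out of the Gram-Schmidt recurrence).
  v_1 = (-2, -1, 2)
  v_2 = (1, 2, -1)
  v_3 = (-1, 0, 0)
Orthogonal basis:
  u_1 = (-2, -1, 2)
  u_2 = (-1/3, 4/3, 1/3)
  u_3 = (-1/2, 0, -1/2)

Apply the Gram-Schmidt recurrence
  u_1 = v_1
  u_i = v_i − Σ_{j<i} ((v_i · u_j) / (u_j · u_j)) · u_j.

Step by step this gives:
  u_1 = (-2, -1, 2)
  u_2 = (-1/3, 4/3, 1/3)
  u_3 = (-1/2, 0, -1/2)

Orthogonality check:
  u_2 · u_1 = 0 (should be 0)
  u_3 · u_1 = 0 (should be 0)
  u_3 · u_2 = 0 (should be 0)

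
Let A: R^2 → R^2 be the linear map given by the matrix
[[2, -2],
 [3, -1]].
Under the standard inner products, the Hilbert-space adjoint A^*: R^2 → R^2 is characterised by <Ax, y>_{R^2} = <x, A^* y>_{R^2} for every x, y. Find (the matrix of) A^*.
A^* = A^T =
[[2, 3],
 [-2, -1]]

For real matrices with standard dot products, the defining identity <Ax, y> = <x, A^* y> gives (Ax)^T y = x^T (A^*) y, i.e. x^T A^T y = x^T (A^*) y. Since this holds for all x, y, we must have A^* = A^T. Therefore
A^* =
[[2, 3],
 [-2, -1]].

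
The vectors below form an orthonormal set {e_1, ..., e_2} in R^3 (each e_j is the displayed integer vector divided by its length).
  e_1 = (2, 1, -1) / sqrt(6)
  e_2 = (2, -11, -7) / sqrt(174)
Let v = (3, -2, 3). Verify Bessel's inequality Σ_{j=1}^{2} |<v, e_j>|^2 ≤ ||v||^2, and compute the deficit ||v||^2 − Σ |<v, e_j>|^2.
Σ |<v, e_j>|^2 = 13/29; ||v||^2 = 22; deficit = 625/29

Write each e_j = u_j / sqrt(<u_j, u_j>) where u_j is the displayed integer vector. Then <v, e_j> = <v, u_j> / sqrt(<u_j, u_j>), so |<v, e_j>|^2 = <v, u_j>^2 / <u_j, u_j>.
Coefficients: <v, e_1> = 1/sqrt(6), <v, e_2> = 7/sqrt(174).
Square and sum: Σ |<v, e_j>|^2 = 13/29.
Compute ||v||^2 = v·v = 22.
Deficit = 22 − 13/29 = 625/29 ≥ 0, confirming Bessel's inequality. (The deficit equals ||v − Σ <v,e_j> e_j||^2, the squared distance from v to span{e_j}.)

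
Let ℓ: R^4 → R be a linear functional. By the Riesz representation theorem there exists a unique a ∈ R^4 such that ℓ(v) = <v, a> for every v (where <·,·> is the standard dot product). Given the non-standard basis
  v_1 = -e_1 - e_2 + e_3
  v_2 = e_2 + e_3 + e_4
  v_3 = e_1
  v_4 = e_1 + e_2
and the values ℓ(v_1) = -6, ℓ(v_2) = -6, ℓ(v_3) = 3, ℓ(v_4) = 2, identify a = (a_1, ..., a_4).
a = (3, -1, -4, -1)

Write a = (a_1, ..., a_4) in the standard basis. For each basis vector v_i, ℓ(v_i) = <v_i, a> is a linear equation in the a_j's. Collect the n equations into a matrix system V a = ℓ, where row i of V is v_i (expressed in the standard basis). Since V is invertible (lower-triangular with 1s on the diagonal, up to permutation), solve by back-substitution:
  V =
[[-1, -1, 1, 0],
 [0, 1, 1, 1],
 [1, 0, 0, 0],
 [1, 1, 0, 0]]
  V a = (-6, -6, 3, 2)
Solving gives a = (3, -1, -4, -1).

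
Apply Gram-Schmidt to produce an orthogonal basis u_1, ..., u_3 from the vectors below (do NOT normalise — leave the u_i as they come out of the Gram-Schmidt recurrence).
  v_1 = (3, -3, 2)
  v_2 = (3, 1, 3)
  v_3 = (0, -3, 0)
Orthogonal basis:
  u_1 = (3, -3, 2)
  u_2 = (15/11, 29/11, 21/11)
  u_3 = (-99/274, -27/274, 54/137)

Apply the Gram-Schmidt recurrence
  u_1 = v_1
  u_i = v_i − Σ_{j<i} ((v_i · u_j) / (u_j · u_j)) · u_j.

Step by step this gives:
  u_1 = (3, -3, 2)
  u_2 = (15/11, 29/11, 21/11)
  u_3 = (-99/274, -27/274, 54/137)

Orthogonality check:
  u_2 · u_1 = 0 (should be 0)
  u_3 · u_1 = 0 (should be 0)
  u_3 · u_2 = 0 (should be 0)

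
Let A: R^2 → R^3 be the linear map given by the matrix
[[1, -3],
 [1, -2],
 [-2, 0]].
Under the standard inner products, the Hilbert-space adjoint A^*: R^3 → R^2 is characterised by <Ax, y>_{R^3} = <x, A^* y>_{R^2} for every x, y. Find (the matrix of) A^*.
A^* = A^T =
[[1, 1, -2],
 [-3, -2, 0]]

For real matrices with standard dot products, the defining identity <Ax, y> = <x, A^* y> gives (Ax)^T y = x^T (A^*) y, i.e. x^T A^T y = x^T (A^*) y. Since this holds for all x, y, we must have A^* = A^T. Therefore
A^* =
[[1, 1, -2],
 [-3, -2, 0]].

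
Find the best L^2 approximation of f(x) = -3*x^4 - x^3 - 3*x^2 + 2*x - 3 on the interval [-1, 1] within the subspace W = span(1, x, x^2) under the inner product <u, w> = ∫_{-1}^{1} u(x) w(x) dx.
g(x) = -39*x^2/7 + 7*x/5 - 96/35

The best approximation g ∈ W is the orthogonal projection of f onto W. Writing g = a_0 + a_1 x + a_2 x^2, the coefficients solve the normal equations G · a = b where
  G_{ij} = <φ_i, φ_j> and b_i = <f, φ_i>, with φ_0 = 1, φ_1 = x, φ_2 = x^2.
G =
  [2, 0, 2/3]
  [0, 2/3, 0]
  [2/3, 0, 2/5],
b = (-46/5, 14/15, -142/35).
Solving gives a_0 = -96/35, a_1 = 7/5, a_2 = -39/7, so
  g(x) = -39*x^2/7 + 7*x/5 - 96/35.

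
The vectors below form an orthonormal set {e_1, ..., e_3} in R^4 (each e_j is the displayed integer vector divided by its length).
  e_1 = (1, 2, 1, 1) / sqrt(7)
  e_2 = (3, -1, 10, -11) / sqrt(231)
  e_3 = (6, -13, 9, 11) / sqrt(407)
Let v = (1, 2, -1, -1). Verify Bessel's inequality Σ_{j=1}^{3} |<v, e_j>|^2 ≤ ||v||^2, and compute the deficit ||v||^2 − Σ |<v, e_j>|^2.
Σ |<v, e_j>|^2 = 581/111; ||v||^2 = 7; deficit = 196/111

Write each e_j = u_j / sqrt(<u_j, u_j>) where u_j is the displayed integer vector. Then <v, e_j> = <v, u_j> / sqrt(<u_j, u_j>), so |<v, e_j>|^2 = <v, u_j>^2 / <u_j, u_j>.
Coefficients: <v, e_1> = 3/sqrt(7), <v, e_2> = 2/sqrt(231), <v, e_3> = -40/sqrt(407).
Square and sum: Σ |<v, e_j>|^2 = 581/111.
Compute ||v||^2 = v·v = 7.
Deficit = 7 − 581/111 = 196/111 ≥ 0, confirming Bessel's inequality. (The deficit equals ||v − Σ <v,e_j> e_j||^2, the squared distance from v to span{e_j}.)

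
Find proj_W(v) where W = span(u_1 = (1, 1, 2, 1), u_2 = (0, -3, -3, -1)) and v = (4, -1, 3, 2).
proj_W(v) = (43/11, -1, 32/11, 25/11)

Set up U = [u_1 | ... | u_2] ∈ R^(4×2). The projector onto W = col(U) is P = U (U^T U)^(-1) U^T.
Compute U^T U =
  [7, -10]
  [-10, 19],
and U^T v = (11, -8).
Solve U^T U · c = U^T v for the coefficients: c = (43/11, 18/11). The projection is proj_W(v) = U c.
Check: (v - proj_W(v)) · u_1 = 0  (should be 0).
Check: (v - proj_W(v)) · u_2 = 0  (should be 0).
Result: proj_W(v) = (43/11, -1, 32/11, 25/11).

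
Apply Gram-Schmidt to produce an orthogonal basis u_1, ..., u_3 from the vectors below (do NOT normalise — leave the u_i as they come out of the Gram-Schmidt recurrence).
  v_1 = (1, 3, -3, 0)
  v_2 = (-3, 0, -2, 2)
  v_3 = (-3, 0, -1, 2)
Orthogonal basis:
  u_1 = (1, 3, -3, 0)
  u_2 = (-60/19, -9/19, -29/19, 2)
  u_3 = (-21/157, 135/314, 121/314, 29/157)

Apply the Gram-Schmidt recurrence
  u_1 = v_1
  u_i = v_i − Σ_{j<i} ((v_i · u_j) / (u_j · u_j)) · u_j.

Step by step this gives:
  u_1 = (1, 3, -3, 0)
  u_2 = (-60/19, -9/19, -29/19, 2)
  u_3 = (-21/157, 135/314, 121/314, 29/157)

Orthogonality check:
  u_2 · u_1 = 0 (should be 0)
  u_3 · u_1 = 0 (should be 0)
  u_3 · u_2 = 0 (should be 0)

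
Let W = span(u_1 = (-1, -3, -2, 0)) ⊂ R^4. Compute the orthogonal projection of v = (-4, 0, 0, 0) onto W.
proj_W(v) = (-2/7, -6/7, -4/7, 0)

Set up U = [u_1 | ... | u_1] ∈ R^(4×1). The projector onto W = col(U) is P = U (U^T U)^(-1) U^T.
Compute U^T U =
  [14],
and U^T v = (4).
Solve U^T U · c = U^T v for the coefficients: c = (2/7). The projection is proj_W(v) = U c.
Check: (v - proj_W(v)) · u_1 = 0  (should be 0).
Result: proj_W(v) = (-2/7, -6/7, -4/7, 0).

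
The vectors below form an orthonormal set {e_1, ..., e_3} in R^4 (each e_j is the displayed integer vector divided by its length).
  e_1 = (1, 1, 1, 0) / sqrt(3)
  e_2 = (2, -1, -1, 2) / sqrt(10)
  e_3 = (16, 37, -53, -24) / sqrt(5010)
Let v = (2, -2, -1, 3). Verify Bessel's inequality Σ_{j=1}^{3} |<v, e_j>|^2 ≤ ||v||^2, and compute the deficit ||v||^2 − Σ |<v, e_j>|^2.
Σ |<v, e_j>|^2 = 3002/167; ||v||^2 = 18; deficit = 4/167

Write each e_j = u_j / sqrt(<u_j, u_j>) where u_j is the displayed integer vector. Then <v, e_j> = <v, u_j> / sqrt(<u_j, u_j>), so |<v, e_j>|^2 = <v, u_j>^2 / <u_j, u_j>.
Coefficients: <v, e_1> = -1/sqrt(3), <v, e_2> = 13/sqrt(10), <v, e_3> = -61/sqrt(5010).
Square and sum: Σ |<v, e_j>|^2 = 3002/167.
Compute ||v||^2 = v·v = 18.
Deficit = 18 − 3002/167 = 4/167 ≥ 0, confirming Bessel's inequality. (The deficit equals ||v − Σ <v,e_j> e_j||^2, the squared distance from v to span{e_j}.)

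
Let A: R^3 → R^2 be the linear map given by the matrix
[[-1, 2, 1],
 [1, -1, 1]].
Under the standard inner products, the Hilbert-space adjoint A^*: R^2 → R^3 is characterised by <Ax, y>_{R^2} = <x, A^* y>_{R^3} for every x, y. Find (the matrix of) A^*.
A^* = A^T =
[[-1, 1],
 [2, -1],
 [1, 1]]

For real matrices with standard dot products, the defining identity <Ax, y> = <x, A^* y> gives (Ax)^T y = x^T (A^*) y, i.e. x^T A^T y = x^T (A^*) y. Since this holds for all x, y, we must have A^* = A^T. Therefore
A^* =
[[-1, 1],
 [2, -1],
 [1, 1]].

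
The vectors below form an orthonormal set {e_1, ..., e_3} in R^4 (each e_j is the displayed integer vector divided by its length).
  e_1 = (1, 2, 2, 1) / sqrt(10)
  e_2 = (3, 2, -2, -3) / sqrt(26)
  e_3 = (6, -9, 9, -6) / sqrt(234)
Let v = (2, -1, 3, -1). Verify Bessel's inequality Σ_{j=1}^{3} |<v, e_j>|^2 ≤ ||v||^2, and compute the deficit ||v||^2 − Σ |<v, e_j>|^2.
Σ |<v, e_j>|^2 = 15; ||v||^2 = 15; deficit = 0

Write each e_j = u_j / sqrt(<u_j, u_j>) where u_j is the displayed integer vector. Then <v, e_j> = <v, u_j> / sqrt(<u_j, u_j>), so |<v, e_j>|^2 = <v, u_j>^2 / <u_j, u_j>.
Coefficients: <v, e_1> = 5/sqrt(10), <v, e_2> = 1/sqrt(26), <v, e_3> = 54/sqrt(234).
Square and sum: Σ |<v, e_j>|^2 = 15.
Compute ||v||^2 = v·v = 15.
Deficit = 15 − 15 = 0 ≥ 0, confirming Bessel's inequality. (The deficit equals ||v − Σ <v,e_j> e_j||^2, the squared distance from v to span{e_j}.)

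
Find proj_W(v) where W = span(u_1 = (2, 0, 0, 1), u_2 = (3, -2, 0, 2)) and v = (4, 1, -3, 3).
proj_W(v) = (94/21, 16/21, 0, 43/21)

Set up U = [u_1 | ... | u_2] ∈ R^(4×2). The projector onto W = col(U) is P = U (U^T U)^(-1) U^T.
Compute U^T U =
  [5, 8]
  [8, 17],
and U^T v = (11, 16).
Solve U^T U · c = U^T v for the coefficients: c = (59/21, -8/21). The projection is proj_W(v) = U c.
Check: (v - proj_W(v)) · u_1 = 0  (should be 0).
Check: (v - proj_W(v)) · u_2 = 0  (should be 0).
Result: proj_W(v) = (94/21, 16/21, 0, 43/21).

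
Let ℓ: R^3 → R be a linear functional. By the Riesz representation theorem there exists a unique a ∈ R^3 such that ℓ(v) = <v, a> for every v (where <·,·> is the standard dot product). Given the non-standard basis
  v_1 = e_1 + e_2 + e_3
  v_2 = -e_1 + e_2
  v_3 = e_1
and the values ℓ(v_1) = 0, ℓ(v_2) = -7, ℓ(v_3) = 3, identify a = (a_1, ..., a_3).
a = (3, -4, 1)

Write a = (a_1, ..., a_3) in the standard basis. For each basis vector v_i, ℓ(v_i) = <v_i, a> is a linear equation in the a_j's. Collect the n equations into a matrix system V a = ℓ, where row i of V is v_i (expressed in the standard basis). Since V is invertible (lower-triangular with 1s on the diagonal, up to permutation), solve by back-substitution:
  V =
[[1, 1, 1],
 [-1, 1, 0],
 [1, 0, 0]]
  V a = (0, -7, 3)
Solving gives a = (3, -4, 1).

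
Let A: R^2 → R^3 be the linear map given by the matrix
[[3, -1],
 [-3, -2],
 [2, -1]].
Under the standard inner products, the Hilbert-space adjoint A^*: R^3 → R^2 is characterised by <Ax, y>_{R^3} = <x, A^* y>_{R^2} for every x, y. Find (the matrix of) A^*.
A^* = A^T =
[[3, -3, 2],
 [-1, -2, -1]]

For real matrices with standard dot products, the defining identity <Ax, y> = <x, A^* y> gives (Ax)^T y = x^T (A^*) y, i.e. x^T A^T y = x^T (A^*) y. Since this holds for all x, y, we must have A^* = A^T. Therefore
A^* =
[[3, -3, 2],
 [-1, -2, -1]].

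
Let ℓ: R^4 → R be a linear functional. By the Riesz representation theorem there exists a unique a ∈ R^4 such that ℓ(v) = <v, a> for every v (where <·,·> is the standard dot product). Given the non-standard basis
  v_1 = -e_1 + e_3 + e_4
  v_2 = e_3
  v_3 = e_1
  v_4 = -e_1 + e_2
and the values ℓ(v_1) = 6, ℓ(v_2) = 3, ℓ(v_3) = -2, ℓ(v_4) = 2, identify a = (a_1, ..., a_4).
a = (-2, 0, 3, 1)

Write a = (a_1, ..., a_4) in the standard basis. For each basis vector v_i, ℓ(v_i) = <v_i, a> is a linear equation in the a_j's. Collect the n equations into a matrix system V a = ℓ, where row i of V is v_i (expressed in the standard basis). Since V is invertible (lower-triangular with 1s on the diagonal, up to permutation), solve by back-substitution:
  V =
[[-1, 0, 1, 1],
 [0, 0, 1, 0],
 [1, 0, 0, 0],
 [-1, 1, 0, 0]]
  V a = (6, 3, -2, 2)
Solving gives a = (-2, 0, 3, 1).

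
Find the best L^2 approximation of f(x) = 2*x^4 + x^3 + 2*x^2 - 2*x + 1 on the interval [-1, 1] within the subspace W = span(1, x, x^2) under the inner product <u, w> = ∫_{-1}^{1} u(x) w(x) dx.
g(x) = 26*x^2/7 - 7*x/5 + 29/35

The best approximation g ∈ W is the orthogonal projection of f onto W. Writing g = a_0 + a_1 x + a_2 x^2, the coefficients solve the normal equations G · a = b where
  G_{ij} = <φ_i, φ_j> and b_i = <f, φ_i>, with φ_0 = 1, φ_1 = x, φ_2 = x^2.
G =
  [2, 0, 2/3]
  [0, 2/3, 0]
  [2/3, 0, 2/5],
b = (62/15, -14/15, 214/105).
Solving gives a_0 = 29/35, a_1 = -7/5, a_2 = 26/7, so
  g(x) = 26*x^2/7 - 7*x/5 + 29/35.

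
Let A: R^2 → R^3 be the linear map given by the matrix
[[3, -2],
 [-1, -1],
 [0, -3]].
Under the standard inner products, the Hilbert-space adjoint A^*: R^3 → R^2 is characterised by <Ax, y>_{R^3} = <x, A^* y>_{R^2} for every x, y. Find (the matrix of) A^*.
A^* = A^T =
[[3, -1, 0],
 [-2, -1, -3]]

For real matrices with standard dot products, the defining identity <Ax, y> = <x, A^* y> gives (Ax)^T y = x^T (A^*) y, i.e. x^T A^T y = x^T (A^*) y. Since this holds for all x, y, we must have A^* = A^T. Therefore
A^* =
[[3, -1, 0],
 [-2, -1, -3]].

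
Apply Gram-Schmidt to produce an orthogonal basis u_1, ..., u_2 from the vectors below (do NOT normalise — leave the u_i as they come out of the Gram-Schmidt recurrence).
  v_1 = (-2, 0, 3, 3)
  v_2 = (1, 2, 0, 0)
Orthogonal basis:
  u_1 = (-2, 0, 3, 3)
  u_2 = (9/11, 2, 3/11, 3/11)

Apply the Gram-Schmidt recurrence
  u_1 = v_1
  u_i = v_i − Σ_{j<i} ((v_i · u_j) / (u_j · u_j)) · u_j.

Step by step this gives:
  u_1 = (-2, 0, 3, 3)
  u_2 = (9/11, 2, 3/11, 3/11)

Orthogonality check:
  u_2 · u_1 = 0 (should be 0)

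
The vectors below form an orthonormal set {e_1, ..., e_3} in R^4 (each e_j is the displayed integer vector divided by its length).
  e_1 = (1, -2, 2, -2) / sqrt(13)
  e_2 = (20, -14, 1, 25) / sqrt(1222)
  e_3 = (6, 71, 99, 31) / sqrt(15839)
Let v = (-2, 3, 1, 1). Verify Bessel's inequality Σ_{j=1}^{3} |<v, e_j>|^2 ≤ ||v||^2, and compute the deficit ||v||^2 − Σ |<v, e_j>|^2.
Σ |<v, e_j>|^2 = 4855/337; ||v||^2 = 15; deficit = 200/337

Write each e_j = u_j / sqrt(<u_j, u_j>) where u_j is the displayed integer vector. Then <v, e_j> = <v, u_j> / sqrt(<u_j, u_j>), so |<v, e_j>|^2 = <v, u_j>^2 / <u_j, u_j>.
Coefficients: <v, e_1> = -8/sqrt(13), <v, e_2> = -56/sqrt(1222), <v, e_3> = 331/sqrt(15839).
Square and sum: Σ |<v, e_j>|^2 = 4855/337.
Compute ||v||^2 = v·v = 15.
Deficit = 15 − 4855/337 = 200/337 ≥ 0, confirming Bessel's inequality. (The deficit equals ||v − Σ <v,e_j> e_j||^2, the squared distance from v to span{e_j}.)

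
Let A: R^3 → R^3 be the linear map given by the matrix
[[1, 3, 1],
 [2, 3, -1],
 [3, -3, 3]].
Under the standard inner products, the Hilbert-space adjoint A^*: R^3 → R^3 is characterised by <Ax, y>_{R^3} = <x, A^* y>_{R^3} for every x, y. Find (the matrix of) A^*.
A^* = A^T =
[[1, 2, 3],
 [3, 3, -3],
 [1, -1, 3]]

For real matrices with standard dot products, the defining identity <Ax, y> = <x, A^* y> gives (Ax)^T y = x^T (A^*) y, i.e. x^T A^T y = x^T (A^*) y. Since this holds for all x, y, we must have A^* = A^T. Therefore
A^* =
[[1, 2, 3],
 [3, 3, -3],
 [1, -1, 3]].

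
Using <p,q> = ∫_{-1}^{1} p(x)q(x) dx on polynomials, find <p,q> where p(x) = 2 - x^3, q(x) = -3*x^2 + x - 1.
<p,q> = -42/5

Expand the product: p(x)·q(x) = 3*x^5 - x^4 + x^3 - 6*x^2 + 2*x - 2.
∫_{-1}^{1} of each monomial x^k gives [2/(k+1) if k even, 0 if k odd]. Integrating term-by-term (or equivalently evaluating the antiderivative F(x) = x^6/2 - x^5/5 + x^4/4 - 2*x^3 + x^2 - 2*x at the endpoints):
  F(1) − F(−1) = -49/20 − (119/20) = -42/5.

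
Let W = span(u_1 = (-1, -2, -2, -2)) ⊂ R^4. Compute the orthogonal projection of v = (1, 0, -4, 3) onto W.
proj_W(v) = (-1/13, -2/13, -2/13, -2/13)

Set up U = [u_1 | ... | u_1] ∈ R^(4×1). The projector onto W = col(U) is P = U (U^T U)^(-1) U^T.
Compute U^T U =
  [13],
and U^T v = (1).
Solve U^T U · c = U^T v for the coefficients: c = (1/13). The projection is proj_W(v) = U c.
Check: (v - proj_W(v)) · u_1 = 0  (should be 0).
Result: proj_W(v) = (-1/13, -2/13, -2/13, -2/13).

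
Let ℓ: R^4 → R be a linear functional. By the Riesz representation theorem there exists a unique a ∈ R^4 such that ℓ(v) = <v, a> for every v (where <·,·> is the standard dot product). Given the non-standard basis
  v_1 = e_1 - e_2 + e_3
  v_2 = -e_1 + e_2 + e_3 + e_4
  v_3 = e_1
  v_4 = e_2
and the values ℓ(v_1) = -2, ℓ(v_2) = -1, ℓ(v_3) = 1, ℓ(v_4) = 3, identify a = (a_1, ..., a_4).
a = (1, 3, 0, -3)

Write a = (a_1, ..., a_4) in the standard basis. For each basis vector v_i, ℓ(v_i) = <v_i, a> is a linear equation in the a_j's. Collect the n equations into a matrix system V a = ℓ, where row i of V is v_i (expressed in the standard basis). Since V is invertible (lower-triangular with 1s on the diagonal, up to permutation), solve by back-substitution:
  V =
[[1, -1, 1, 0],
 [-1, 1, 1, 1],
 [1, 0, 0, 0],
 [0, 1, 0, 0]]
  V a = (-2, -1, 1, 3)
Solving gives a = (1, 3, 0, -3).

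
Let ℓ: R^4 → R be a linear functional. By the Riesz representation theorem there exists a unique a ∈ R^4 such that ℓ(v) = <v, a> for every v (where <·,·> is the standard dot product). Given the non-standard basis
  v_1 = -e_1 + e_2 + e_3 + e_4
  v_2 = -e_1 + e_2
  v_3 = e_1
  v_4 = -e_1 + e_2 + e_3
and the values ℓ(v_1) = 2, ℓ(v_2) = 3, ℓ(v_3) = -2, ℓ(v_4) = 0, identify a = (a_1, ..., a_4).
a = (-2, 1, -3, 2)

Write a = (a_1, ..., a_4) in the standard basis. For each basis vector v_i, ℓ(v_i) = <v_i, a> is a linear equation in the a_j's. Collect the n equations into a matrix system V a = ℓ, where row i of V is v_i (expressed in the standard basis). Since V is invertible (lower-triangular with 1s on the diagonal, up to permutation), solve by back-substitution:
  V =
[[-1, 1, 1, 1],
 [-1, 1, 0, 0],
 [1, 0, 0, 0],
 [-1, 1, 1, 0]]
  V a = (2, 3, -2, 0)
Solving gives a = (-2, 1, -3, 2).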